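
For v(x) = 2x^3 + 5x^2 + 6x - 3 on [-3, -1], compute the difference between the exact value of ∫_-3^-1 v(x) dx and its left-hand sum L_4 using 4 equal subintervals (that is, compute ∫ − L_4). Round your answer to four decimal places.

Exact integral: ∫_-3^-1 v(x) dx ≈ -26.666667.
L_4 = -33.25.
Error ≈ -26.666667 − (-33.25) ≈ 6.5833.

6.5833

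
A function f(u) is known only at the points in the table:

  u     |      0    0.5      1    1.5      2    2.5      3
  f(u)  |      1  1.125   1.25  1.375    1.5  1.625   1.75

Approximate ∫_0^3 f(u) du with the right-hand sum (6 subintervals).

4.3125

Δu = 0.5.
Sum = 0.5·[1.125 + 1.25 + 1.375 + 1.5 + 1.625 + 1.75] = 4.3125.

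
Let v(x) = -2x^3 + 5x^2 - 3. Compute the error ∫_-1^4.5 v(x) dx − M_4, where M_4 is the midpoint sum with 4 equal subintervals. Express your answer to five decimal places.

-4.76595

Exact integral: ∫_-1^4.5 v(x) dx ≈ -67.4895833.
M_4 ≈ -62.7236328.
Error ≈ -67.4895833 − (-62.7236328) ≈ -4.76595.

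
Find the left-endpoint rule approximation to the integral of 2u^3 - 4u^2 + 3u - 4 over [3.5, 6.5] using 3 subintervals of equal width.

Δu = (6.5 − 3.5)/3 = 1.
Left endpoints: 3.5, 4.5, 5.5.
f(3.5) = 43.25, f(4.5) = 110.75, f(5.5) = 224.25.
Sum = Δu · [f(3.5) + f(4.5) + f(5.5)].
Sum = 378.25.

378.25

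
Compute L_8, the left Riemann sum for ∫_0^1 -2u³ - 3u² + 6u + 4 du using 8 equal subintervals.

5.421875

Δu = (1 − 0)/8 = 0.125.
Left endpoints: 0, 0.125, 0.25, 0.375, 0.5, 0.625, 0.75, 0.875.
f(0) = 4, f(0.125) = 4.69921875, f(0.25) = 5.28125, f(0.375) = 5.72265625, f(0.5) = 6, f(0.625) = 6.08984375, f(0.75) = 5.96875, f(0.875) = 5.61328125.
Sum = Δu · [f(0) + f(0.125) + f(0.25) + ...].
Sum = 5.421875.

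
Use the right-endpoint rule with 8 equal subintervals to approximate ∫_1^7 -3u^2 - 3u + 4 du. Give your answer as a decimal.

-452.4375

Δu = (7 − 1)/8 = 0.75.
Right endpoints: 1.75, 2.5, 3.25, 4, 4.75, 5.5, 6.25, 7.
f(1.75) = -10.4375, f(2.5) = -22.25, f(3.25) = -37.4375, f(4) = -56, f(4.75) = -77.9375, f(5.5) = -103.25, f(6.25) = -131.9375, f(7) = -164.
Sum = Δu · [f(1.75) + f(2.5) + f(3.25) + ...].
Sum = -452.4375.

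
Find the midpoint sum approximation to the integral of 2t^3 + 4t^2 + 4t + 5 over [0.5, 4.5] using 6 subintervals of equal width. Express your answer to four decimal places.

383.5185

Δt = (4.5 − 0.5)/6 = 2/3.
Midpoints: 5/6, 1.5, 13/6, 17/6, 3.5, 25/6.
f(5/6) = 1325/108, f(1.5) = 26.75, f(13/6) = 5701/108, f(17/6) = 10145/108, f(3.5) = 153.75, f(25/6) = 25465/108.
Sum = Δt · [f(5/6) + f(1.5) + f(13/6) + ...].
Sum ≈ 383.5185.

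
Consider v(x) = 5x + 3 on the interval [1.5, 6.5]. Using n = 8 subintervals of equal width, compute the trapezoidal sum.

115

Δx = (6.5 − 1.5)/8 = 0.625.
v(1.5) = 10.5, v(2.125) = 13.625, v(2.75) = 16.75, v(3.375) = 19.875, v(4) = 23, v(4.625) = 26.125, v(5.25) = 29.25, v(5.875) = 32.375, v(6.5) = 35.5.
T_8 = (Δx/2)·[v(x_0) + 2v(x_1) + ... + 2v(x_{7}) + v(x_8)].
Sum = 115.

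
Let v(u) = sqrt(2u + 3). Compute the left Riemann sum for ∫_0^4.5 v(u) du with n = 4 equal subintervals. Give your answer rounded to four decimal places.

Δu = (4.5 − 0)/4 = 1.125.
Left endpoints: 0, 1.125, 2.25, 3.375.
v(0) ≈ 1.7321, v(1.125) ≈ 2.2913, v(2.25) ≈ 2.7386, v(3.375) ≈ 3.1225.
Sum = Δu · [v(0) + v(1.125) + v(2.25) + v(3.375)].
Sum ≈ 11.1200.

11.1200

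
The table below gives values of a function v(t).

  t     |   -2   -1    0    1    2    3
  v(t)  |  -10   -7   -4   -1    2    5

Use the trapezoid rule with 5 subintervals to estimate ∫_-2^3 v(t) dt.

Δt = 1.
T_5 = (1/2)·[(-10) + 2·(-7) + 2·(-4) + 2·(-1) + 2·2 + 5] = -12.5.

-12.5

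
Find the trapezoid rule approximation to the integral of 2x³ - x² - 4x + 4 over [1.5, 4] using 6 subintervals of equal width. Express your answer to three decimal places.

Δx = (4 − 1.5)/6 = 5/12.
f(1.5) = 2.5, f(23/12) = 5825/864, f(7/3) = 395/27, f(2.75) = 27.03125, f(19/6) = 1210/27, f(43/12) = 59485/864, f(4) = 100.
T_6 = (Δx/2)·[f(x_0) + 2f(x_1) + ... + 2f(x_{5}) + f(x_6)].
Sum ≈ 88.882.

88.882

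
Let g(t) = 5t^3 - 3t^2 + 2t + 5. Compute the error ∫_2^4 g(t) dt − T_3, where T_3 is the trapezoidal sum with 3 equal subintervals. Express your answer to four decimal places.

-6.2222

Exact integral: ∫_2^4 g(t) dt = 266.
T_3 ≈ 272.222222.
Error ≈ 266 − 272.222222 ≈ -6.2222.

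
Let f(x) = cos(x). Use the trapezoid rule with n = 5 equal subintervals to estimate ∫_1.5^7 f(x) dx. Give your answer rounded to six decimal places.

-0.305461

Δx = (7 − 1.5)/5 = 1.1.
f(1.5) ≈ 0.070737, f(2.6) ≈ -0.856889, f(3.7) ≈ -0.848100, f(4.8) ≈ 0.087499, f(5.9) ≈ 0.927478, f(7) ≈ 0.753902.
T_5 = (Δx/2)·[f(x_0) + 2f(x_1) + ... + 2f(x_{4}) + f(x_5)].
Sum ≈ -0.305461.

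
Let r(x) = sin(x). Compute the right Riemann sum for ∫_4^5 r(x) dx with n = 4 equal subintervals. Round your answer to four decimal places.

-0.9577

Δx = (5 − 4)/4 = 0.25.
Right endpoints: 4.25, 4.5, 4.75, 5.
r(4.25) ≈ -0.8950, r(4.5) ≈ -0.9775, r(4.75) ≈ -0.9993, r(5) ≈ -0.9589.
Sum = Δx · [r(4.25) + r(4.5) + r(4.75) + r(5)].
Sum ≈ -0.9577.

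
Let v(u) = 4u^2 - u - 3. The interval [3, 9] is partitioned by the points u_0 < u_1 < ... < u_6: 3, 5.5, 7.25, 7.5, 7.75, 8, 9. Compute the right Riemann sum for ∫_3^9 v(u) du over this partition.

1115.5

Subinterval widths: 2.5, 1.75, 0.25, 0.25, 0.25, 1.
Right endpoints: 5.5, 7.25, 7.5, 7.75, 8, 9.
v(5.5) = 112.5, v(7.25) = 200, v(7.5) = 214.5, v(7.75) = 229.5, v(8) = 245, v(9) = 312.
Sum = Σ Δu_i · v(u_i).
Sum = 1115.5.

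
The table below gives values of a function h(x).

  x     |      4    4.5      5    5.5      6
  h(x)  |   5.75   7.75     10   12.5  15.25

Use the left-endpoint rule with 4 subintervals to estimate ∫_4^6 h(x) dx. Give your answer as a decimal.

18

Δx = 0.5.
Sum = 0.5·[5.75 + 7.75 + 10 + 12.5] = 18.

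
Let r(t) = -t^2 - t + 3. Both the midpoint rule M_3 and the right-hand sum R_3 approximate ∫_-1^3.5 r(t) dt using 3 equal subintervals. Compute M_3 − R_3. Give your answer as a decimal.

14.34375

M_3 = -5.90625.
R_3 = -20.25.
M_3 − R_3 = 14.34375.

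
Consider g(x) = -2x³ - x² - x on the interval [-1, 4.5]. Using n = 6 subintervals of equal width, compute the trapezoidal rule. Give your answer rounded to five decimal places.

Δx = (4.5 − (-1))/6 = 11/12.
g(-1) = 2, g(-1/12) = 67/864, g(5/6) = -145/54, g(1.75) = -15.53125, g(8/3) = -1288/27, g(43/12) = -93697/864, g(4.5) = -207.
T_6 = (Δx/2)·[g(x_0) + 2g(x_1) + ... + 2g(x_{5}) + g(x_6)].
Sum ≈ -253.72251.

-253.72251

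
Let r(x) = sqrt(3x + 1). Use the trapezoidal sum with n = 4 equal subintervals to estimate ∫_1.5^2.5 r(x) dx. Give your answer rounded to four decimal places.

2.6400

Δx = (2.5 − 1.5)/4 = 0.25.
r(1.5) ≈ 2.3452, r(1.75) ≈ 2.5000, r(2) ≈ 2.6458, r(2.25) ≈ 2.7839, r(2.5) ≈ 2.9155.
T_4 = (Δx/2)·[r(x_0) + 2r(x_1) + 2r(x_2) + 2r(x_3) + r(x_4)].
Sum ≈ 2.6400.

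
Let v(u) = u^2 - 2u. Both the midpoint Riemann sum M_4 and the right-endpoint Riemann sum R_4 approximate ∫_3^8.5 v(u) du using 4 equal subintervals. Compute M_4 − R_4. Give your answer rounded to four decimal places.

-38.5215

M_4 ≈ 131.591797.
R_4 = 170.11328125.
M_4 − R_4 ≈ -38.5215.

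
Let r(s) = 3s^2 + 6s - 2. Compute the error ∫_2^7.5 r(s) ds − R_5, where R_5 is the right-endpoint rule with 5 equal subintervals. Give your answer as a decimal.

Exact integral: ∫_2^7.5 r(s) ds = 559.625.
R_5 = 667.315.
Error = 559.625 − 667.315 = -107.69.

-107.69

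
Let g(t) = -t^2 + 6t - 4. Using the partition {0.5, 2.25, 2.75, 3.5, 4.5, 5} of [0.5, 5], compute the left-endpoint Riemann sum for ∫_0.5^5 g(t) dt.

9.859375

Subinterval widths: 1.75, 0.5, 0.75, 1, 0.5.
Left endpoints: 0.5, 2.25, 2.75, 3.5, 4.5.
g(0.5) = -1.25, g(2.25) = 4.4375, g(2.75) = 4.9375, g(3.5) = 4.75, g(4.5) = 2.75.
Sum = Σ Δt_i · g(t_i).
Sum = 9.859375.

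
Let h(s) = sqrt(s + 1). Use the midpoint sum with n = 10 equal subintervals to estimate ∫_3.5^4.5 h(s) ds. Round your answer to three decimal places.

2.235

Δs = (4.5 − 3.5)/10 = 0.1.
Midpoints: 3.55, 3.65, 3.75, 3.85, 3.95, 4.05, 4.15, 4.25, 4.35, 4.45.
h(3.55) ≈ 2.133, h(3.65) ≈ 2.156, h(3.75) ≈ 2.179, h(3.85) ≈ 2.202, h(3.95) ≈ 2.225, h(4.05) ≈ 2.247, h(4.15) ≈ 2.269, h(4.25) ≈ 2.291, h(4.35) ≈ 2.313, h(4.45) ≈ 2.335.
Sum = Δs · [h(3.55) + h(3.65) + h(3.75) + ...].
Sum ≈ 2.235.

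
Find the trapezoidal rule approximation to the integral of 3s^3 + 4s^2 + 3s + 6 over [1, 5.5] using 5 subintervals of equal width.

997.12125

Δs = (5.5 − 1)/5 = 0.9.
f(1) = 16, f(1.9) = 46.717, f(2.8) = 111.616, f(3.7) = 223.819, f(4.6) = 396.448, f(5.5) = 642.625.
T_5 = (Δs/2)·[f(s_0) + 2f(s_1) + ... + 2f(s_{4}) + f(s_5)].
Sum = 997.12125.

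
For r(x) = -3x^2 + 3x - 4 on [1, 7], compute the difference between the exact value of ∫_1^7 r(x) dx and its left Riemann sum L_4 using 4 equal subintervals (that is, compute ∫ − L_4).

Exact integral: ∫_1^7 r(x) dx = -294.
L_4 = -206.25.
Error = -294 − (-206.25) = -87.75.

-87.75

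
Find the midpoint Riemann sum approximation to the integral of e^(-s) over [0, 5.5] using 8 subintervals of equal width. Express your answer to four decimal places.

Δs = (5.5 − 0)/8 = 0.6875.
Midpoints: 0.34375, 1.03125, 1.71875, 2.40625, 3.09375, 3.78125, 4.46875, 5.15625.
f(0.34375) ≈ 0.7091, f(1.03125) ≈ 0.3566, f(1.71875) ≈ 0.1793, f(2.40625) ≈ 0.0902, f(3.09375) ≈ 0.0453, f(3.78125) ≈ 0.0228, f(4.46875) ≈ 0.0115, f(5.15625) ≈ 0.0058.
Sum = Δs · [f(0.34375) + f(1.03125) + f(1.71875) + ...].
Sum ≈ 0.9766.

0.9766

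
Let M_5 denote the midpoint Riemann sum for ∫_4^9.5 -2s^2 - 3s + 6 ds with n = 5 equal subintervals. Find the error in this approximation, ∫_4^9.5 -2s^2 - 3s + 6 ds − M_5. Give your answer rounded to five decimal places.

-1.10917

Exact integral: ∫_4^9.5 f(s) ds ≈ -607.2916667.
M_5 = -606.1825.
Error ≈ -607.2916667 − (-606.1825) ≈ -1.10917.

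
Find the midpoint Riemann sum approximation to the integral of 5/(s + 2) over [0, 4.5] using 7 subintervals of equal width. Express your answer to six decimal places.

5.874155

Δs = (4.5 − 0)/7 = 9/14.
Midpoints: 9/28, 27/28, 45/28, 2.25, 81/28, 99/28, 117/28.
f(9/28) = 28/13, f(27/28) = 140/83, f(45/28) = 140/101, f(2.25) = 20/17, f(81/28) = 140/137, f(99/28) = 28/31, f(117/28) = 140/173.
Sum = Δs · [f(9/28) + f(27/28) + f(45/28) + ...].
Sum ≈ 5.874155.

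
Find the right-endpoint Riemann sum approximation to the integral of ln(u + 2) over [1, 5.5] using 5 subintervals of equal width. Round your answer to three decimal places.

7.715

Δu = (5.5 − 1)/5 = 0.9.
Right endpoints: 1.9, 2.8, 3.7, 4.6, 5.5.
f(1.9) ≈ 1.361, f(2.8) ≈ 1.569, f(3.7) ≈ 1.740, f(4.6) ≈ 1.887, f(5.5) ≈ 2.015.
Sum = Δu · [f(1.9) + f(2.8) + f(3.7) + f(4.6) + f(5.5)].
Sum ≈ 7.715.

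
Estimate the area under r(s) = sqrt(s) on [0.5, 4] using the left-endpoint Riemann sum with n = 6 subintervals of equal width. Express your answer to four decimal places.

4.7079

Δs = (4 − 0.5)/6 = 7/12.
Left endpoints: 0.5, 13/12, 5/3, 2.25, 17/6, 41/12.
r(0.5) ≈ 0.7071, r(13/12) ≈ 1.0408, r(5/3) ≈ 1.2910, r(2.25) ≈ 1.5000, r(17/6) ≈ 1.6833, r(41/12) ≈ 1.8484.
Sum = Δs · [r(0.5) + r(13/12) + r(5/3) + ...].
Sum ≈ 4.7079.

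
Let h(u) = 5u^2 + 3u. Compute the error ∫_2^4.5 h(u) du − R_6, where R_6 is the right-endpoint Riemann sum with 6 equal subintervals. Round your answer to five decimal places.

Exact integral: ∫_2^4.5 h(u) du ≈ 162.9166667.
R_6 ≈ 181.7679398.
Error ≈ 162.9166667 − 181.7679398 ≈ -18.85127.

-18.85127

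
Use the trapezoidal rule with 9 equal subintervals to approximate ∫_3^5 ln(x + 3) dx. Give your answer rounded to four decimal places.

Δx = (5 − 3)/9 = 2/9.
f(3) ≈ 1.7918, f(29/9) ≈ 1.8281, f(31/9) ≈ 1.8632, f(11/3) ≈ 1.8971, f(35/9) ≈ 1.9299, f(37/9) ≈ 1.9617, f(13/3) ≈ 1.9924, f(41/9) ≈ 2.0223, f(43/9) ≈ 2.0513, f(5) ≈ 2.0794.
T_9 = (Δx/2)·[f(x_0) + 2f(x_1) + ... + 2f(x_{8}) + f(x_9)].
Sum ≈ 3.8848.

3.8848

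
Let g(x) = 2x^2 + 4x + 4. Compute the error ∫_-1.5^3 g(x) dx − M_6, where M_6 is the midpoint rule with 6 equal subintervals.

0.421875

Exact integral: ∫_-1.5^3 g(x) dx = 51.75.
M_6 = 51.328125.
Error = 51.75 − 51.328125 = 0.421875.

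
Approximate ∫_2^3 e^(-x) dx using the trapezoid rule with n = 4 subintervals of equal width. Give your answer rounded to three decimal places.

0.086

Δx = (3 − 2)/4 = 0.25.
f(2) ≈ 0.135, f(2.25) ≈ 0.105, f(2.5) ≈ 0.082, f(2.75) ≈ 0.064, f(3) ≈ 0.050.
T_4 = (Δx/2)·[f(x_0) + 2f(x_1) + 2f(x_2) + 2f(x_3) + f(x_4)].
Sum ≈ 0.086.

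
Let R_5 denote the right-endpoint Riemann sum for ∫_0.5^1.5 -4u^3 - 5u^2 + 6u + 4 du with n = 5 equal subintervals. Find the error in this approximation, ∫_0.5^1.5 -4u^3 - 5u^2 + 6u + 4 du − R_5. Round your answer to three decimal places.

1.813

Exact integral: ∫_0.5^1.5 f(u) du ≈ -0.41667.
R_5 = -2.23.
Error ≈ -0.41667 − (-2.23) ≈ 1.813.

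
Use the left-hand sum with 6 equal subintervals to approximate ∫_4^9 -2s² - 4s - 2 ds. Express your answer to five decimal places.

-521.99074

Δs = (9 − 4)/6 = 5/6.
Left endpoints: 4, 29/6, 17/3, 6.5, 22/3, 49/6.
f(4) = -50, f(29/6) = -1225/18, f(17/3) = -800/9, f(6.5) = -112.5, f(22/3) = -1250/9, f(49/6) = -3025/18.
Sum = Δs · [f(4) + f(29/6) + f(17/3) + ...].
Sum ≈ -521.99074.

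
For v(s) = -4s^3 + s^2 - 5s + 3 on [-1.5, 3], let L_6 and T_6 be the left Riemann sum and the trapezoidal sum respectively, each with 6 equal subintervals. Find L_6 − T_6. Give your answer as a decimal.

L_6 = -21.09375.
T_6 = -72.5625.
L_6 − T_6 = 51.46875.

51.46875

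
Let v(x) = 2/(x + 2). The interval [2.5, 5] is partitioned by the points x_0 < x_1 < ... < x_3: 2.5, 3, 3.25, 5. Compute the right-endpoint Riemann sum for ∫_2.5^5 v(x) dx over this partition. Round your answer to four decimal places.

0.7952

Subinterval widths: 0.5, 0.25, 1.75.
Right endpoints: 3, 3.25, 5.
v(3) = 0.4, v(3.25) = 8/21, v(5) = 2/7.
Sum = Σ Δx_i · v(x_i).
Sum ≈ 0.7952.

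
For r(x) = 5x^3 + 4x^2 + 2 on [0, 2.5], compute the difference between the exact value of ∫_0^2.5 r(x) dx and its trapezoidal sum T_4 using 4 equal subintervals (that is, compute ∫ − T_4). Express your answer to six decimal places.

Exact integral: ∫_0^2.5 r(x) dx ≈ 74.66145833.
T_4 ≈ 78.36425781.
Error ≈ 74.66145833 − 78.36425781 ≈ -3.702799.

-3.702799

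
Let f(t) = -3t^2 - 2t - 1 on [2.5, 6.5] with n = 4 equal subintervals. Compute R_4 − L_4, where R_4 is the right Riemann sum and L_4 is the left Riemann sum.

-116

R_4 = -359.
L_4 = -243.
R_4 − L_4 = -116.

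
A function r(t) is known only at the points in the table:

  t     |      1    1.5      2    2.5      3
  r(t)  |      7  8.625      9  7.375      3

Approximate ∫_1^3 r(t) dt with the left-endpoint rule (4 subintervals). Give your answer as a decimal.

16

Δt = 0.5.
Sum = 0.5·[7 + 8.625 + 9 + 7.375] = 16.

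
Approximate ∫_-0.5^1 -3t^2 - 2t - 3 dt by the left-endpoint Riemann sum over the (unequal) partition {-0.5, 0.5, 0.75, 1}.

-5.484375

Subinterval widths: 1, 0.25, 0.25.
Left endpoints: -0.5, 0.5, 0.75.
f(-0.5) = -2.75, f(0.5) = -4.75, f(0.75) = -6.1875.
Sum = Σ Δt_i · f(t_i).
Sum = -5.484375.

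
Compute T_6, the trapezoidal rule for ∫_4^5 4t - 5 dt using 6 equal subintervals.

13

Δt = (5 − 4)/6 = 1/6.
f(4) = 11, f(25/6) = 35/3, f(13/3) = 37/3, f(4.5) = 13, f(14/3) = 41/3, f(29/6) = 43/3, f(5) = 15.
T_6 = (Δt/2)·[f(t_0) + 2f(t_1) + ... + 2f(t_{5}) + f(t_6)].
Sum = 13.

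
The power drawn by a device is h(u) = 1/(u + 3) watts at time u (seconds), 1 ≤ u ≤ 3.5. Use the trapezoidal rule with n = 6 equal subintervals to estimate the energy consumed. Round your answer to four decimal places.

Δu = (3.5 − 1)/6 = 5/12.
h(1) = 0.25, h(17/12) = 12/53, h(11/6) = 6/29, h(2.25) = 4/21, h(8/3) = 3/17, h(37/12) = 12/73, h(3.5) = 2/13.
T_6 = (Δu/2)·[h(u_0) + 2h(u_1) + ... + 2h(u_{5}) + h(u_6)].
Sum ≈ 0.4861.

0.4861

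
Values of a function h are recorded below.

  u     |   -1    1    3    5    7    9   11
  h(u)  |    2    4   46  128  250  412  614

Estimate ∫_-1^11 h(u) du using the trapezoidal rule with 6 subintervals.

2296

Δu = 2.
T_6 = (2/2)·[2 + 2·4 + 2·46 + 2·128 + 2·250 + 2·412 + 614] = 2296.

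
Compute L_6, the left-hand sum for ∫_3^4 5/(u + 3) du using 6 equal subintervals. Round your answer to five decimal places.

0.78076

Δu = (4 − 3)/6 = 1/6.
Left endpoints: 3, 19/6, 10/3, 3.5, 11/3, 23/6.
f(3) = 5/6, f(19/6) = 30/37, f(10/3) = 15/19, f(3.5) = 10/13, f(11/3) = 0.75, f(23/6) = 30/41.
Sum = Δu · [f(3) + f(19/6) + f(10/3) + ...].
Sum ≈ 0.78076.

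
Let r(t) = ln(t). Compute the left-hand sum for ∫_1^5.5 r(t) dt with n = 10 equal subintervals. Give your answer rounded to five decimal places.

Δt = (5.5 − 1)/10 = 0.45.
Left endpoints: 1, 1.45, 1.9, 2.35, 2.8, 3.25, 3.7, 4.15, 4.6, 5.05.
r(1) ≈ 0.00000, r(1.45) ≈ 0.37156, r(1.9) ≈ 0.64185, r(2.35) ≈ 0.85442, r(2.8) ≈ 1.02962, r(3.25) ≈ 1.17865, r(3.7) ≈ 1.30833, r(4.15) ≈ 1.42311, r(4.6) ≈ 1.52606, r(5.05) ≈ 1.61939.
Sum = Δt · [r(1) + r(1.45) + r(1.9) + ...].
Sum ≈ 4.47885.

4.47885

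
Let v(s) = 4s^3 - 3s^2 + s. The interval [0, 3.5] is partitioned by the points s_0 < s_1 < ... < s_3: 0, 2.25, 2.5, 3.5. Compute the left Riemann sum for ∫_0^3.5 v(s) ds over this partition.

Subinterval widths: 2.25, 0.25, 1.
Left endpoints: 0, 2.25, 2.5.
v(0) = 0, v(2.25) = 32.625, v(2.5) = 46.25.
Sum = Σ Δs_i · v(s_i).
Sum = 54.40625.

54.40625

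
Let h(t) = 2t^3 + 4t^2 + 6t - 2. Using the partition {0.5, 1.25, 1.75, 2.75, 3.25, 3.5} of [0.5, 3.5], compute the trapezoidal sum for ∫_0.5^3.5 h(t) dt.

166.359375

Subinterval widths: 0.75, 0.5, 1, 0.5, 0.25.
h(0.5) = 2.25, h(1.25) = 15.65625, h(1.75) = 31.46875, h(2.75) = 86.34375, h(3.25) = 128.40625, h(3.5) = 153.75.
On each subinterval the trapezoid contributes (Δt_i/2)·[h(t_{i-1}) + h(t_i)].
Sum = 166.359375.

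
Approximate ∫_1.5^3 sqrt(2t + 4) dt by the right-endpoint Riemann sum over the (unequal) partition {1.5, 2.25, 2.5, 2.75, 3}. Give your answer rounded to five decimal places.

4.49773

Subinterval widths: 0.75, 0.25, 0.25, 0.25.
Right endpoints: 2.25, 2.5, 2.75, 3.
f(2.25) ≈ 2.91548, f(2.5) ≈ 3.00000, f(2.75) ≈ 3.08221, f(3) ≈ 3.16228.
Sum = Σ Δt_i · f(t_i).
Sum ≈ 4.49773.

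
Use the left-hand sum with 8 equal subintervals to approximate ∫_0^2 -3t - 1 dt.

Δt = (2 − 0)/8 = 0.25.
Left endpoints: 0, 0.25, 0.5, 0.75, 1, 1.25, 1.5, 1.75.
f(0) = -1, f(0.25) = -1.75, f(0.5) = -2.5, f(0.75) = -3.25, f(1) = -4, f(1.25) = -4.75, f(1.5) = -5.5, f(1.75) = -6.25.
Sum = Δt · [f(0) + f(0.25) + f(0.5) + ...].
Sum = -7.25.

-7.25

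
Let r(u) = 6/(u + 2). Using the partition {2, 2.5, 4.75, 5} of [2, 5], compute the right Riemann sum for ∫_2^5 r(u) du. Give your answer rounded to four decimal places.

Subinterval widths: 0.5, 2.25, 0.25.
Right endpoints: 2.5, 4.75, 5.
r(2.5) = 4/3, r(4.75) = 8/9, r(5) = 6/7.
Sum = Σ Δu_i · r(u_i).
Sum ≈ 2.8810.

2.8810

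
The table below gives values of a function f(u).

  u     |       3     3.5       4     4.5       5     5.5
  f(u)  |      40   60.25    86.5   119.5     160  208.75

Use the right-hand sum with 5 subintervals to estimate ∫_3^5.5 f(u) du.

Δu = 0.5.
Sum = 0.5·[60.25 + 86.5 + 119.5 + 160 + 208.75] = 317.5.

317.5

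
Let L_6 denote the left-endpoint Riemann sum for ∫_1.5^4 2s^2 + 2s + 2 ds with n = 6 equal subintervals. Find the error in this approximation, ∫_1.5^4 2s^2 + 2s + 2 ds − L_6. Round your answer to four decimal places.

6.6262

Exact integral: ∫_1.5^4 f(s) ds ≈ 59.166667.
L_6 ≈ 52.540509.
Error ≈ 59.166667 − 52.540509 ≈ 6.6262.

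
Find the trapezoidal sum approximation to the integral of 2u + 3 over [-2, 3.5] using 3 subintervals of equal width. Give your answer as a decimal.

Δu = (3.5 − (-2))/3 = 11/6.
f(-2) = -1, f(-1/6) = 8/3, f(5/3) = 19/3, f(3.5) = 10.
T_3 = (Δu/2)·[f(u_0) + 2f(u_1) + 2f(u_2) + f(u_3)].
Sum = 24.75.

24.75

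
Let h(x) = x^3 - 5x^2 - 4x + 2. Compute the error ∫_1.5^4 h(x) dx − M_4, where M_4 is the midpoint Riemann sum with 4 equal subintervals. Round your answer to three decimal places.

0.264

Exact integral: ∫_1.5^4 h(x) dx ≈ -60.80729.
M_4 ≈ -61.07178.
Error ≈ -60.80729 − (-61.07178) ≈ 0.264.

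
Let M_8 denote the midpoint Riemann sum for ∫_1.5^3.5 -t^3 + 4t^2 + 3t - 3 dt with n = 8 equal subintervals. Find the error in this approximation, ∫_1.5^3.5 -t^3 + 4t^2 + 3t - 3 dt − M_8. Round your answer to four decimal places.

Exact integral: ∫_1.5^3.5 f(t) dt ≈ 25.416667.
M_8 = 25.453125.
Error ≈ 25.416667 − 25.453125 ≈ -0.0365.

-0.0365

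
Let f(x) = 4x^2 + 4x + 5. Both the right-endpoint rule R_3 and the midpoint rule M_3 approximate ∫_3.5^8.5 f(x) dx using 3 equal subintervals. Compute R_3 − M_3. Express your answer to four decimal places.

R_3 ≈ 1132.592593.
M_3 ≈ 902.037037.
R_3 − M_3 ≈ 230.5556.

230.5556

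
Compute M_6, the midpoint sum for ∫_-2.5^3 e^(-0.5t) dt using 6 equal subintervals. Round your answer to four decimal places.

Δt = (3 − (-2.5))/6 = 11/12.
Midpoints: -49/24, -1.125, -5/24, 17/24, 1.625, 61/24.
f(-49/24) ≈ 2.7755, f(-1.125) ≈ 1.7551, f(-5/24) ≈ 1.1098, f(17/24) ≈ 0.7018, f(1.625) ≈ 0.4437, f(61/24) ≈ 0.2806.
Sum = Δt · [f(-49/24) + f(-1.125) + f(-5/24) + ...].
Sum ≈ 6.4776.

6.4776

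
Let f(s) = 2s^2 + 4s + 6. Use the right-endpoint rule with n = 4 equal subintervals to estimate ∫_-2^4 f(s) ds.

Δs = (4 − (-2))/4 = 1.5.
Right endpoints: -0.5, 1, 2.5, 4.
f(-0.5) = 4.5, f(1) = 12, f(2.5) = 28.5, f(4) = 54.
Sum = Δs · [f(-0.5) + f(1) + f(2.5) + f(4)].
Sum = 148.5.

148.5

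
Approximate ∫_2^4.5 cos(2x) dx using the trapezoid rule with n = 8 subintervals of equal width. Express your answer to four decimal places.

Δx = (4.5 − 2)/8 = 0.3125.
f(2) ≈ -0.6536, f(2.3125) ≈ -0.0873, f(2.625) ≈ 0.5121, f(2.9375) ≈ 0.9178, f(3.25) ≈ 0.9766, f(3.5625) ≈ 0.6661, f(3.875) ≈ 0.1038, f(4.1875) ≈ -0.4978, f(4.5) ≈ -0.9111.
T_8 = (Δx/2)·[f(x_0) + 2f(x_1) + ... + 2f(x_{7}) + f(x_8)].
Sum ≈ 0.5653.

0.5653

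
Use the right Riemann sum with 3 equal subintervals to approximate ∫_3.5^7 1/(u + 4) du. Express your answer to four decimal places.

Δu = (7 − 3.5)/3 = 7/6.
Right endpoints: 14/3, 35/6, 7.
f(14/3) = 3/26, f(35/6) = 6/59, f(7) = 1/11.
Sum = Δu · [f(14/3) + f(35/6) + f(7)].
Sum ≈ 0.3593.

0.3593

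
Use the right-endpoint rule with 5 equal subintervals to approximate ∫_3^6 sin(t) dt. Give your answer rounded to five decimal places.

Δt = (6 − 3)/5 = 0.6.
Right endpoints: 3.6, 4.2, 4.8, 5.4, 6.
f(3.6) ≈ -0.44252, f(4.2) ≈ -0.87158, f(4.8) ≈ -0.99616, f(5.4) ≈ -0.77276, f(6) ≈ -0.27942.
Sum = Δt · [f(3.6) + f(4.2) + f(4.8) + f(5.4) + f(6)].
Sum ≈ -2.01746.

-2.01746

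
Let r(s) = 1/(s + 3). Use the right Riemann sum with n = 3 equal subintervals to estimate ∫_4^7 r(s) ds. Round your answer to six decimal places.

0.336111

Δs = (7 − 4)/3 = 1.
Right endpoints: 5, 6, 7.
r(5) = 0.125, r(6) = 1/9, r(7) = 0.1.
Sum = Δs · [r(5) + r(6) + r(7)].
Sum ≈ 0.336111.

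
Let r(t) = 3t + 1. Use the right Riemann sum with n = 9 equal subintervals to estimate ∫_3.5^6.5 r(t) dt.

49.5

Δt = (6.5 − 3.5)/9 = 1/3.
Right endpoints: 23/6, 25/6, 4.5, 29/6, 31/6, 5.5, 35/6, 37/6, 6.5.
r(23/6) = 12.5, r(25/6) = 13.5, r(4.5) = 14.5, r(29/6) = 15.5, r(31/6) = 16.5, r(5.5) = 17.5, r(35/6) = 18.5, r(37/6) = 19.5, r(6.5) = 20.5.
Sum = Δt · [r(23/6) + r(25/6) + r(4.5) + ...].
Sum = 49.5.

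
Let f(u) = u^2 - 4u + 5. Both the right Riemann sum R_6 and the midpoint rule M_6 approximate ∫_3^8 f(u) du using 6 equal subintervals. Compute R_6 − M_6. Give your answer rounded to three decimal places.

15.451

R_6 ≈ 91.82870.
M_6 ≈ 76.37731.
R_6 − M_6 ≈ 15.451.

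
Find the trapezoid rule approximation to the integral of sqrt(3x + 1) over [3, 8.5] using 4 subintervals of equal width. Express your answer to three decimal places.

23.259

Δx = (8.5 − 3)/4 = 1.375.
f(3) ≈ 3.162, f(4.375) ≈ 3.758, f(5.75) ≈ 4.272, f(7.125) ≈ 4.730, f(8.5) ≈ 5.148.
T_4 = (Δx/2)·[f(x_0) + 2f(x_1) + 2f(x_2) + 2f(x_3) + f(x_4)].
Sum ≈ 23.259.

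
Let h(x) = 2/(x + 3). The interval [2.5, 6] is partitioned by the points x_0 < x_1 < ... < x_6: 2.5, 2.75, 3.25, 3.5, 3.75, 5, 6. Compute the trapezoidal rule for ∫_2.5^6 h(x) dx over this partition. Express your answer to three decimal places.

Subinterval widths: 0.25, 0.5, 0.25, 0.25, 1.25, 1.
h(2.5) = 4/11, h(2.75) = 8/23, h(3.25) = 0.32, h(3.5) = 4/13, h(3.75) = 8/27, h(5) = 0.25, h(6) = 2/9.
On each subinterval the trapezoid contributes (Δx_i/2)·[h(x_{i-1}) + h(x_i)].
Sum ≈ 0.987.

0.987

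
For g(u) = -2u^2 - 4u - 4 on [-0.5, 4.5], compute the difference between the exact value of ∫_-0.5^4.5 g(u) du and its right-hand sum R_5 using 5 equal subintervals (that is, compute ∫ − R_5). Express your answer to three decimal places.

Exact integral: ∫_-0.5^4.5 g(u) du ≈ -120.83333.
R_5 = -152.5.
Error ≈ -120.83333 − (-152.5) ≈ 31.667.

31.667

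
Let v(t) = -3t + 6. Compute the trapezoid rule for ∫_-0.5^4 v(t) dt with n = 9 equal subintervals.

3.375

Δt = (4 − (-0.5))/9 = 0.5.
v(-0.5) = 7.5, v(0) = 6, v(0.5) = 4.5, v(1) = 3, v(1.5) = 1.5, v(2) = 0, v(2.5) = -1.5, v(3) = -3, v(3.5) = -4.5, v(4) = -6.
T_9 = (Δt/2)·[v(t_0) + 2v(t_1) + ... + 2v(t_{8}) + v(t_9)].
Sum = 3.375.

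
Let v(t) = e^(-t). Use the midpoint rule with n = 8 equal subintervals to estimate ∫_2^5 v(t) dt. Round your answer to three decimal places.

Δt = (5 − 2)/8 = 0.375.
Midpoints: 2.1875, 2.5625, 2.9375, 3.3125, 3.6875, 4.0625, 4.4375, 4.8125.
v(2.1875) ≈ 0.112, v(2.5625) ≈ 0.077, v(2.9375) ≈ 0.053, v(3.3125) ≈ 0.036, v(3.6875) ≈ 0.025, v(4.0625) ≈ 0.017, v(4.4375) ≈ 0.012, v(4.8125) ≈ 0.008.
Sum = Δt · [v(2.1875) + v(2.5625) + v(2.9375) + ...].
Sum ≈ 0.128.

0.128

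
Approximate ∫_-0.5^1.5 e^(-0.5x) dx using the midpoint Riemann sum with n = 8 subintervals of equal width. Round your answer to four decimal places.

Δx = (1.5 − (-0.5))/8 = 0.25.
Midpoints: -0.375, -0.125, 0.125, 0.375, 0.625, 0.875, 1.125, 1.375.
f(-0.375) ≈ 1.2062, f(-0.125) ≈ 1.0645, f(0.125) ≈ 0.9394, f(0.375) ≈ 0.8290, f(0.625) ≈ 0.7316, f(0.875) ≈ 0.6456, f(1.125) ≈ 0.5698, f(1.375) ≈ 0.5028.
Sum = Δx · [f(-0.375) + f(-0.125) + f(0.125) + ...].
Sum ≈ 1.6223.

1.6223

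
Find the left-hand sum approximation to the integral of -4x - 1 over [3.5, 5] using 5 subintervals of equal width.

Δx = (5 − 3.5)/5 = 0.3.
Left endpoints: 3.5, 3.8, 4.1, 4.4, 4.7.
f(3.5) = -15, f(3.8) = -16.2, f(4.1) = -17.4, f(4.4) = -18.6, f(4.7) = -19.8.
Sum = Δx · [f(3.5) + f(3.8) + f(4.1) + f(4.4) + f(4.7)].
Sum = -26.1.

-26.1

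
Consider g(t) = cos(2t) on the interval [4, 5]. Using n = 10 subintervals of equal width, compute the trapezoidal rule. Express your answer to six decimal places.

Δt = (5 − 4)/10 = 0.1.
g(4) ≈ -0.145500, g(4.1) ≈ -0.339155, g(4.2) ≈ -0.519289, g(4.3) ≈ -0.678720, g(4.4) ≈ -0.811093, g(4.5) ≈ -0.911130, g(4.6) ≈ -0.974844, g(4.7) ≈ -0.999693, g(4.8) ≈ -0.984688, g(4.9) ≈ -0.930426, g(5) ≈ -0.839072.
T_10 = (Δt/2)·[g(t_0) + 2g(t_1) + ... + 2g(t_{9}) + g(t_10)].
Sum ≈ -0.764132.

-0.764132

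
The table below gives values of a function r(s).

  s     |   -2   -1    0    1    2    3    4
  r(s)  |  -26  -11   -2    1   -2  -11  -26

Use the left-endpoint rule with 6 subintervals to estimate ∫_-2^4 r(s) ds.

-51

Δs = 1.
Sum = 1·[(-26) + (-11) + (-2) + 1 + (-2) + (-11)] = -51.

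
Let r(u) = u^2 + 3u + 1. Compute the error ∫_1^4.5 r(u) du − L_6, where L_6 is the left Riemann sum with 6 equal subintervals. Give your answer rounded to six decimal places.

8.478588

Exact integral: ∫_1^4.5 r(u) du ≈ 62.41666667.
L_6 ≈ 53.93807870.
Error ≈ 62.41666667 − 53.93807870 ≈ 8.478588.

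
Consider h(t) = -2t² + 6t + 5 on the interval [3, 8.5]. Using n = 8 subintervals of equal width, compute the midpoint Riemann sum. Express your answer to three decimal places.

-173.733

Δt = (8.5 − 3)/8 = 0.6875.
Midpoints: 3.34375, 4.03125, 4.71875, 5.40625, 6.09375, 6.78125, 7.46875, 8.15625.
h(3.34375) = 1383/512, h(4.03125) = -1697/512, h(4.71875) = -5745/512, h(5.40625) = -10761/512, h(6.09375) = -16745/512, h(6.78125) = -23697/512, h(7.46875) = -31617/512, h(8.15625) = -40505/512.
Sum = Δt · [h(3.34375) + h(4.03125) + h(4.71875) + ...].
Sum ≈ -173.733.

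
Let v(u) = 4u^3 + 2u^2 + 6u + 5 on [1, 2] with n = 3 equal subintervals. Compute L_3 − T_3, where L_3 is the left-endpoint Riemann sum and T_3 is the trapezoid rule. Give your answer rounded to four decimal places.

L_3 ≈ 27.370370.
T_3 ≈ 34.037037.
L_3 − T_3 ≈ -6.6667.

-6.6667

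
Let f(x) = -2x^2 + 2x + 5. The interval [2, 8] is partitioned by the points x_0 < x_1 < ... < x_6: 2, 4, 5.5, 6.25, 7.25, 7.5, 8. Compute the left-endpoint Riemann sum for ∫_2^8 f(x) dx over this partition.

-188.15625

Subinterval widths: 2, 1.5, 0.75, 1, 0.25, 0.5.
Left endpoints: 2, 4, 5.5, 6.25, 7.25, 7.5.
f(2) = 1, f(4) = -19, f(5.5) = -44.5, f(6.25) = -60.625, f(7.25) = -85.625, f(7.5) = -92.5.
Sum = Σ Δx_i · f(x_i).
Sum = -188.15625.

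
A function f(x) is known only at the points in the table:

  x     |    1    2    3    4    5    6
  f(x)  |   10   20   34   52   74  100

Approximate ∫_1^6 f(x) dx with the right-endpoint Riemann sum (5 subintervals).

Δx = 1.
Sum = 1·[20 + 34 + 52 + 74 + 100] = 280.

280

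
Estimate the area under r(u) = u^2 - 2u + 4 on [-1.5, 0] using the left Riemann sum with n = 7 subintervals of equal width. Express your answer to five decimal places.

Δu = (0 − (-1.5))/7 = 3/14.
Left endpoints: -1.5, -9/7, -15/14, -6/7, -9/14, -3/7, -3/14.
r(-1.5) = 9.25, r(-9/7) = 403/49, r(-15/14) = 1429/196, r(-6/7) = 316/49, r(-9/14) = 1117/196, r(-3/7) = 247/49, r(-3/14) = 877/196.
Sum = Δu · [r(-1.5) + r(-9/7) + r(-15/14) + ...].
Sum ≈ 9.94898.

9.94898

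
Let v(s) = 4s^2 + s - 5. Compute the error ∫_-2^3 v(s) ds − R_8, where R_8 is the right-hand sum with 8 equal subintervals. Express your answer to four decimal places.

-9.1146

Exact integral: ∫_-2^3 v(s) ds ≈ 24.166667.
R_8 = 33.28125.
Error ≈ 24.166667 − 33.28125 ≈ -9.1146.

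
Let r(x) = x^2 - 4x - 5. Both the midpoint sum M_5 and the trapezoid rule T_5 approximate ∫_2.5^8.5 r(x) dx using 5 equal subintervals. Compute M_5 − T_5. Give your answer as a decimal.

M_5 = 36.78.
T_5 = 38.94.
M_5 − T_5 = -2.16.

-2.16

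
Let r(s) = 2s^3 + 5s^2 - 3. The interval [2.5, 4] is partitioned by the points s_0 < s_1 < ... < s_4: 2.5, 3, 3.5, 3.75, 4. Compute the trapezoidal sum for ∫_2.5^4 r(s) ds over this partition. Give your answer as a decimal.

Subinterval widths: 0.5, 0.5, 0.25, 0.25.
r(2.5) = 59.5, r(3) = 96, r(3.5) = 144, r(3.75) = 172.78125, r(4) = 205.
On each subinterval the trapezoid contributes (Δs_i/2)·[r(s_{i-1}) + r(s_i)].
Sum = 185.6953125.

185.6953125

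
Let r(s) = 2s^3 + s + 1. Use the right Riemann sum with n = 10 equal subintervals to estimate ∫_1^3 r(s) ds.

Δs = (3 − 1)/10 = 0.2.
Right endpoints: 1.2, 1.4, 1.6, 1.8, 2, 2.2, 2.4, 2.6, 2.8, 3.
r(1.2) = 5.656, r(1.4) = 7.888, r(1.6) = 10.792, r(1.8) = 14.464, r(2) = 19, r(2.2) = 24.496, r(2.4) = 31.048, r(2.6) = 38.752, r(2.8) = 47.704, r(3) = 58.
Sum = Δs · [r(1.2) + r(1.4) + r(1.6) + ...].
Sum = 51.56.

51.56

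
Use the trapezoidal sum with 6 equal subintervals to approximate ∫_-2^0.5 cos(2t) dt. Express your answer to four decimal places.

0.0399

Δt = (0.5 − (-2))/6 = 5/12.
f(-2) ≈ -0.6536, f(-19/12) ≈ -0.9997, f(-7/6) ≈ -0.6908, f(-0.75) ≈ 0.0707, f(-1/3) ≈ 0.7859, f(1/12) ≈ 0.9861, f(0.5) ≈ 0.5403.
T_6 = (Δt/2)·[f(t_0) + 2f(t_1) + ... + 2f(t_{5}) + f(t_6)].
Sum ≈ 0.0399.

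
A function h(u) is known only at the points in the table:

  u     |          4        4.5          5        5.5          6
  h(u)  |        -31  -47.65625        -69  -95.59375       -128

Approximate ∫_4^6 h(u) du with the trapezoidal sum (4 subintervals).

-145.875

Δu = 0.5.
T_4 = (0.5/2)·[(-31) + 2·(-47.65625) + 2·(-69) + 2·(-95.59375) + (-128)] = -145.875.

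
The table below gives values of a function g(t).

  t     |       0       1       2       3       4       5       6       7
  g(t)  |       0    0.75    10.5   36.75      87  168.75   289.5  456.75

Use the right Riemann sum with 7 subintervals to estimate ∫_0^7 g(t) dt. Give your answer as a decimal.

Δt = 1.
Sum = 1·[0.75 + 10.5 + 36.75 + 87 + 168.75 + 289.5 + 456.75] = 1050.

1050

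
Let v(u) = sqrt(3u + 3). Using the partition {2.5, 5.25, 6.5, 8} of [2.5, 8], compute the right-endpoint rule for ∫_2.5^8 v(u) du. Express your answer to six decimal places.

Subinterval widths: 2.75, 1.25, 1.5.
Right endpoints: 5.25, 6.5, 8.
v(5.25) ≈ 4.330127, v(6.5) ≈ 4.743416, v(8) ≈ 5.196152.
Sum = Σ Δu_i · v(u_i).
Sum ≈ 25.631349.

25.631349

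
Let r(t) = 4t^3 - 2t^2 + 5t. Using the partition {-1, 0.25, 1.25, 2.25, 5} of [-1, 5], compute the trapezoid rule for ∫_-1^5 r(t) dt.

746.0625

Subinterval widths: 1.25, 1, 1, 2.75.
r(-1) = -11, r(0.25) = 1.1875, r(1.25) = 10.9375, r(2.25) = 46.6875, r(5) = 475.
On each subinterval the trapezoid contributes (Δt_i/2)·[r(t_{i-1}) + r(t_i)].
Sum = 746.0625.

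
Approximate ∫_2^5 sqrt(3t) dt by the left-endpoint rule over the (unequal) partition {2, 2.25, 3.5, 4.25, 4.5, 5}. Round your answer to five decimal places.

9.02004

Subinterval widths: 0.25, 1.25, 0.75, 0.25, 0.5.
Left endpoints: 2, 2.25, 3.5, 4.25, 4.5.
f(2) ≈ 2.44949, f(2.25) ≈ 2.59808, f(3.5) ≈ 3.24037, f(4.25) ≈ 3.57071, f(4.5) ≈ 3.67423.
Sum = Σ Δt_i · f(t_i).
Sum ≈ 9.02004.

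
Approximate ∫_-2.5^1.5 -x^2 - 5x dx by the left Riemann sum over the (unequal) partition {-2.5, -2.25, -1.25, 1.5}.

Subinterval widths: 0.25, 1, 2.75.
Left endpoints: -2.5, -2.25, -1.25.
f(-2.5) = 6.25, f(-2.25) = 6.1875, f(-1.25) = 4.6875.
Sum = Σ Δx_i · f(x_i).
Sum = 20.640625.

20.640625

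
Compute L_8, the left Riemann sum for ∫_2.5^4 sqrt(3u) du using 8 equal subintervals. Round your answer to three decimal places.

Δu = (4 − 2.5)/8 = 0.1875.
Left endpoints: 2.5, 2.6875, 2.875, 3.0625, 3.25, 3.4375, 3.625, 3.8125.
f(2.5) ≈ 2.739, f(2.6875) ≈ 2.839, f(2.875) ≈ 2.937, f(3.0625) ≈ 3.031, f(3.25) ≈ 3.122, f(3.4375) ≈ 3.211, f(3.625) ≈ 3.298, f(3.8125) ≈ 3.382.
Sum = Δu · [f(2.5) + f(2.6875) + f(2.875) + ...].
Sum ≈ 4.605.

4.605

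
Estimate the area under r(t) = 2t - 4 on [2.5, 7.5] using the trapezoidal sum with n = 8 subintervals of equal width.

30

Δt = (7.5 − 2.5)/8 = 0.625.
r(2.5) = 1, r(3.125) = 2.25, r(3.75) = 3.5, r(4.375) = 4.75, r(5) = 6, r(5.625) = 7.25, r(6.25) = 8.5, r(6.875) = 9.75, r(7.5) = 11.
T_8 = (Δt/2)·[r(t_0) + 2r(t_1) + ... + 2r(t_{7}) + r(t_8)].
Sum = 30.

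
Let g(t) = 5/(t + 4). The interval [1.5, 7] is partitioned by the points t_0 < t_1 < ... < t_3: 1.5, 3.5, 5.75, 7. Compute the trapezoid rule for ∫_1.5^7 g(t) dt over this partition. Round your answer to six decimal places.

3.507284

Subinterval widths: 2, 2.25, 1.25.
g(1.5) = 10/11, g(3.5) = 2/3, g(5.75) = 20/39, g(7) = 5/11.
On each subinterval the trapezoid contributes (Δt_i/2)·[g(t_{i-1}) + g(t_i)].
Sum ≈ 3.507284.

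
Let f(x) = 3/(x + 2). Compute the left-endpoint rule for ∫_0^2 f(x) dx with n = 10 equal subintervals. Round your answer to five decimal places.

2.15631

Δx = (2 − 0)/10 = 0.2.
Left endpoints: 0, 0.2, 0.4, 0.6, 0.8, 1, 1.2, 1.4, 1.6, 1.8.
f(0) = 1.5, f(0.2) = 15/11, f(0.4) = 1.25, f(0.6) = 15/13, f(0.8) = 15/14, f(1) = 1, f(1.2) = 0.9375, f(1.4) = 15/17, f(1.6) = 5/6, f(1.8) = 15/19.
Sum = Δx · [f(0) + f(0.2) + f(0.4) + ...].
Sum ≈ 2.15631.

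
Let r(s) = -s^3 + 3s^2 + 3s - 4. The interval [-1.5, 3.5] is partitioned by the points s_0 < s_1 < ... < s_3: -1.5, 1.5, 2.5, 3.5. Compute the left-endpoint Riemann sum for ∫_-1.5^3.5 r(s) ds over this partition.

15.375

Subinterval widths: 3, 1, 1.
Left endpoints: -1.5, 1.5, 2.5.
r(-1.5) = 1.625, r(1.5) = 3.875, r(2.5) = 6.625.
Sum = Σ Δs_i · r(s_i).
Sum = 15.375.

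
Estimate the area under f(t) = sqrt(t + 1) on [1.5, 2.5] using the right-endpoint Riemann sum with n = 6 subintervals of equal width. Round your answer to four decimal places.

1.7541

Δt = (2.5 − 1.5)/6 = 1/6.
Right endpoints: 5/3, 11/6, 2, 13/6, 7/3, 2.5.
f(5/3) ≈ 1.6330, f(11/6) ≈ 1.6833, f(2) ≈ 1.7321, f(13/6) ≈ 1.7795, f(7/3) ≈ 1.8257, f(2.5) ≈ 1.8708.
Sum = Δt · [f(5/3) + f(11/6) + f(2) + ...].
Sum ≈ 1.7541.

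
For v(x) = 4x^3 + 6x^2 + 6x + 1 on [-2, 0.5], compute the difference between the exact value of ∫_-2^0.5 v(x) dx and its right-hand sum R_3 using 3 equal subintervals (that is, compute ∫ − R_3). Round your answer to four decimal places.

-9.5486

Exact integral: ∫_-2^0.5 v(x) dx = -8.4375.
R_3 ≈ 1.111111.
Error ≈ -8.4375 − 1.111111 ≈ -9.5486.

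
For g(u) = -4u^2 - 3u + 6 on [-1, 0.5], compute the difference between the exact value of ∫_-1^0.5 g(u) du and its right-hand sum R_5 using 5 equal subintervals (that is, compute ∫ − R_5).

Exact integral: ∫_-1^0.5 g(u) du = 8.625.
R_5 = 8.31.
Error = 8.625 − 8.31 = 0.315.

0.315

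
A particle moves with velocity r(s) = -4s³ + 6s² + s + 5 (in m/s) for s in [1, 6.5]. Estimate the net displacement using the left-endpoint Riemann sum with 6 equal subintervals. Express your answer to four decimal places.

Δs = (6.5 − 1)/6 = 11/12.
Left endpoints: 1, 23/12, 17/6, 3.75, 14/3, 67/12.
r(1) = 8, r(23/12) = 343/432, r(17/6) = -1889/54, r(3.75) = -117.8125, r(14/3) = -7187/27, r(67/12) = -215389/432.
Sum = Δs · [r(1) + r(23/12) + r(17/6) + ...].
Sum ≈ -833.0399.

-833.0399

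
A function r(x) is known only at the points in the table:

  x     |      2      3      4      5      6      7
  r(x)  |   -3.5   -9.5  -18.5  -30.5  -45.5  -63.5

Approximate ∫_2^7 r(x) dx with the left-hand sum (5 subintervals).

-107.5

Δx = 1.
Sum = 1·[(-3.5) + (-9.5) + (-18.5) + (-30.5) + (-45.5)] = -107.5.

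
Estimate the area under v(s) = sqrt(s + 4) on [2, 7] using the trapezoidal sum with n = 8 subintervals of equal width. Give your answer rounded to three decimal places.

Δs = (7 − 2)/8 = 0.625.
v(2) ≈ 2.449, v(2.625) ≈ 2.574, v(3.25) ≈ 2.693, v(3.875) ≈ 2.806, v(4.5) ≈ 2.915, v(5.125) ≈ 3.021, v(5.75) ≈ 3.122, v(6.375) ≈ 3.221, v(7) ≈ 3.317.
T_8 = (Δs/2)·[v(s_0) + 2v(s_1) + ... + 2v(s_{7}) + v(s_8)].
Sum ≈ 14.522.

14.522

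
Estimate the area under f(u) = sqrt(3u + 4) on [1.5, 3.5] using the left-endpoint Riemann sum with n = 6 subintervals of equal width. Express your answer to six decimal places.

6.612996

Δu = (3.5 − 1.5)/6 = 1/3.
Left endpoints: 1.5, 11/6, 13/6, 2.5, 17/6, 19/6.
f(1.5) ≈ 2.915476, f(11/6) ≈ 3.082207, f(13/6) ≈ 3.240370, f(2.5) ≈ 3.391165, f(17/6) ≈ 3.535534, f(19/6) ≈ 3.674235.
Sum = Δu · [f(1.5) + f(11/6) + f(13/6) + ...].
Sum ≈ 6.612996.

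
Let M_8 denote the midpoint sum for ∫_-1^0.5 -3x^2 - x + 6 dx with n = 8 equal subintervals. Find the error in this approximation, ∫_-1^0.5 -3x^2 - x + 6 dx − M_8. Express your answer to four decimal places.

-0.0132

Exact integral: ∫_-1^0.5 f(x) dx = 8.25.
M_8 ≈ 8.263184.
Error ≈ 8.25 − 8.263184 ≈ -0.0132.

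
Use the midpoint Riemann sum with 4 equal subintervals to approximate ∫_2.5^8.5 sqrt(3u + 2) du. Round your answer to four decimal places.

25.5587

Δu = (8.5 − 2.5)/4 = 1.5.
Midpoints: 3.25, 4.75, 6.25, 7.75.
f(3.25) ≈ 3.4278, f(4.75) ≈ 4.0311, f(6.25) ≈ 4.5552, f(7.75) ≈ 5.0249.
Sum = Δu · [f(3.25) + f(4.75) + f(6.25) + f(7.75)].
Sum ≈ 25.5587.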